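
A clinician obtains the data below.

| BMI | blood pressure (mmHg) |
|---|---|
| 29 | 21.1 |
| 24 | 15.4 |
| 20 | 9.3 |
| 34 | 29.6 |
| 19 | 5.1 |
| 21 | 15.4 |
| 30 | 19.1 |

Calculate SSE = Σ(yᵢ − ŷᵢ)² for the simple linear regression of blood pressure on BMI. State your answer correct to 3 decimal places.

46.457

n = 7, Σx = 177, Σy = 115, Σxy = 3167.2, Σx² = 4675, Σy² = 2273
Sxx = Σx² − (Σx)²/n = 4675 − 4475.571429 = 199.428571
Sxy = Σxy − (Σx)(Σy)/n = 3167.2 − 2907.857143 = 259.342857
Syy = Σy² − (Σy)²/n = 2273 − 1889.285714 = 383.714286
b = Sxy/Sxx = 259.342857/199.428571 = 1.300430
SSE = Syy − b·Sxy = 383.714286 − 1.300430·259.342857 = 46.457106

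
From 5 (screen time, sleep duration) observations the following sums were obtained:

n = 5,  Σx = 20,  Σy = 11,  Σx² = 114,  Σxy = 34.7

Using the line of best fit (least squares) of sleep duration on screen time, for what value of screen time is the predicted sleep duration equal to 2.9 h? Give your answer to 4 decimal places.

Sxx = Σx² − (Σx)²/n = 114 − 80 = 34
Sxy = Σxy − (Σx)(Σy)/n = 34.7 − 44 = -9.3
b = Sxy/Sxx = -9.3/34 = -0.273529
a = ȳ − b·x̄ = 2.2 − (-0.273529)·4 = 3.294118
Set a + b·x = 2.9: x = (2.9 − 3.294118) / (-0.273529) = 1.440860

1.4409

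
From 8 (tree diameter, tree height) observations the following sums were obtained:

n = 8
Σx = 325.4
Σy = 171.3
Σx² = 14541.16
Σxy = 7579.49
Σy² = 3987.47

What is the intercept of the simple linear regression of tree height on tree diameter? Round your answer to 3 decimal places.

Sxx = Σx² − (Σx)²/n = 14541.16 − 13235.645 = 1305.515
Sxy = Σxy − (Σx)(Σy)/n = 7579.49 − 6967.6275 = 611.8625
b = Sxy/Sxx = 611.8625/1305.515 = 0.468675
a = ȳ − b·x̄ = 21.4125 − 0.468675·40.675 = 2.349136

2.349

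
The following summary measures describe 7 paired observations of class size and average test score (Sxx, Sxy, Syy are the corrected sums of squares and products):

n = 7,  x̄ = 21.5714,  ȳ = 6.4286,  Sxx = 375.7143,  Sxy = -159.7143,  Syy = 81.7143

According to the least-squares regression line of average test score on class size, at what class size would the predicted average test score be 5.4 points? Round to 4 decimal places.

b = Sxy/Sxx = -159.7143/375.7143 = -0.425095
a = ȳ − b·x̄ = 6.4286 − (-0.425095)·21.5714 = 15.598496
Set a + b·x = 5.4: x = (5.4 − 15.598496) / (-0.425095) = 23.991094

23.9911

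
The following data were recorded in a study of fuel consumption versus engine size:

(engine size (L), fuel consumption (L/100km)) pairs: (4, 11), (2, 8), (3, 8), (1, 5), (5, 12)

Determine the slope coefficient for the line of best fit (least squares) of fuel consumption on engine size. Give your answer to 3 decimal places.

1.700

n = 5, Σx = 15, Σy = 44, Σxy = 149, Σx² = 55
Sxx = Σx² − (Σx)²/n = 55 − 45 = 10
Sxy = Σxy − (Σx)(Σy)/n = 149 − 132 = 17
b = Sxy/Sxx = 17/10 = 1.7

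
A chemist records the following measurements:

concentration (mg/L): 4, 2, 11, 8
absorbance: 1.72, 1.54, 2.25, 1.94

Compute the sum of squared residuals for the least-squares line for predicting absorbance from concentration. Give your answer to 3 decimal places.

n = 4, Σx = 25, Σy = 7.45, Σxy = 50.23, Σx² = 205, Σy² = 14.1561
Sxx = Σx² − (Σx)²/n = 205 − 156.25 = 48.75
Sxy = Σxy − (Σx)(Σy)/n = 50.23 − 46.5625 = 3.6675
Syy = Σy² − (Σy)²/n = 14.1561 − 13.875625 = 0.280475
b = Sxy/Sxx = 3.6675/48.75 = 0.075231
SSE = Syy − b·Sxy = 0.280475 − 0.075231·3.6675 = 0.004566

0.005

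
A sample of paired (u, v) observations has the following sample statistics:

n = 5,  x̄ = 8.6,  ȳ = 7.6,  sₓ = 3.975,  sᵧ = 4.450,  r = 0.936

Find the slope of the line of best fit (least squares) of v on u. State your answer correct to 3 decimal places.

1.048

b = r · sᵧ/sₓ = 0.936 · 4.45/3.975 = 1.047849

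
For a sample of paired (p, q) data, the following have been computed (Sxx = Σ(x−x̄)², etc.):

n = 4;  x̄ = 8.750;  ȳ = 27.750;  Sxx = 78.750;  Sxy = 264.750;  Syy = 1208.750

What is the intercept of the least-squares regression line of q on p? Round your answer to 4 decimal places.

b = Sxy/Sxx = 264.75/78.75 = 3.361905
a = ȳ − b·x̄ = 27.75 − 3.361905·8.75 = -1.666667

-1.6667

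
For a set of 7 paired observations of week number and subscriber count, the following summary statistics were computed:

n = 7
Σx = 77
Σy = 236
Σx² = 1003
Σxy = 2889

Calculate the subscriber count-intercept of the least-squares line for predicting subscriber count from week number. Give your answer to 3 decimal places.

13.054

Sxx = Σx² − (Σx)²/n = 1003 − 847 = 156
Sxy = Σxy − (Σx)(Σy)/n = 2889 − 2596 = 293
b = Sxy/Sxx = 293/156 = 1.878205
a = ȳ − b·x̄ = 33.714286 − 1.878205·11 = 13.054029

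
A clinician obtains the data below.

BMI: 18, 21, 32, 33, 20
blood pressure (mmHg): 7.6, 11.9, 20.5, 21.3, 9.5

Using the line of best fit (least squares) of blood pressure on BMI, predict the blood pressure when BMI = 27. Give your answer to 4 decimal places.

n = 5, Σx = 124, Σy = 70.8, Σxy = 1935.6, Σx² = 3278
Sxx = Σx² − (Σx)²/n = 3278 − 3075.2 = 202.8
Sxy = Σxy − (Σx)(Σy)/n = 1935.6 − 1755.84 = 179.76
b = Sxy/Sxx = 179.76/202.8 = 0.886391
a = ȳ − b·x̄ = 14.16 − 0.886391·24.8 = -7.822485
ŷ(27) = a + b·27 = -7.822485 + 0.886391·27 = 16.110059

16.1101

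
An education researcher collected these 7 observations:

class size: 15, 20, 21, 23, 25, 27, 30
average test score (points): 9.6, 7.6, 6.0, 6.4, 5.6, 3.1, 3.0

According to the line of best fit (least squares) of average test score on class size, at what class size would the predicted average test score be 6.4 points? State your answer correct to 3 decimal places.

21.910

n = 7, Σx = 161, Σy = 41.3, Σxy = 882.9, Σx² = 3849
Sxx = Σx² − (Σx)²/n = 3849 − 3703 = 146
Sxy = Σxy − (Σx)(Σy)/n = 882.9 − 949.9 = -67
b = Sxy/Sxx = -67/146 = -0.458904
a = ȳ − b·x̄ = 5.9 − (-0.458904)·23 = 16.454795
Set a + b·x = 6.4: x = (6.4 − 16.454795) / (-0.458904) = 21.910448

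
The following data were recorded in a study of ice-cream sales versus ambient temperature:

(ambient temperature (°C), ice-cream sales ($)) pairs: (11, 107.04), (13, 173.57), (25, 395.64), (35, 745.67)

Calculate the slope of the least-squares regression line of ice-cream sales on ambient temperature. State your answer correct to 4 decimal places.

n = 4, Σx = 84, Σy = 1421.92, Σxy = 39423.3, Σx² = 2140
Sxx = Σx² − (Σx)²/n = 2140 − 1764 = 376
Sxy = Σxy − (Σx)(Σy)/n = 39423.3 − 29860.32 = 9562.98
b = Sxy/Sxx = 9562.98/376 = 25.433457

25.4335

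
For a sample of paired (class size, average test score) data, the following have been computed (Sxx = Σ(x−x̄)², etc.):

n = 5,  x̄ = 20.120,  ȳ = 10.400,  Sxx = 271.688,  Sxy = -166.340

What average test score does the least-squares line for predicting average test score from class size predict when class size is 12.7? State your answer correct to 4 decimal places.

14.9429

b = Sxy/Sxx = -166.34/271.688 = -0.612246
a = ȳ − b·x̄ = 10.4 − (-0.612246)·20.12 = 22.718398
ŷ(12.7) = a + b·12.7 = 22.718398 + (-0.612246)·12.7 = 14.942868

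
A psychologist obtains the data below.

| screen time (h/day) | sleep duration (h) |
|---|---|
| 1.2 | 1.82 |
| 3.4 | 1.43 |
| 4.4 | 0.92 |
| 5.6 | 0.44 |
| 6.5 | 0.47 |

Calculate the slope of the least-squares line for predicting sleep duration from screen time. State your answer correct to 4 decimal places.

n = 5, Σx = 21.1, Σy = 5.08, Σxy = 16.613, Σx² = 105.97
Sxx = Σx² − (Σx)²/n = 105.97 − 89.042 = 16.928
Sxy = Σxy − (Σx)(Σy)/n = 16.613 − 21.4376 = -4.8246
b = Sxy/Sxx = -4.8246/16.928 = -0.285007

-0.2850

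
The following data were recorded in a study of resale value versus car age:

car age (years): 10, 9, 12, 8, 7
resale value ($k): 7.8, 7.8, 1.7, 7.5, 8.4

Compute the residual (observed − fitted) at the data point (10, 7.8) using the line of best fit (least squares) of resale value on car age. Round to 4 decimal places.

2.1351

n = 5, Σx = 46, Σy = 33.2, Σxy = 287.4, Σx² = 438
Sxx = Σx² − (Σx)²/n = 438 − 423.2 = 14.8
Sxy = Σxy − (Σx)(Σy)/n = 287.4 − 305.44 = -18.04
b = Sxy/Sxx = -18.04/14.8 = -1.218919
a = ȳ − b·x̄ = 6.64 − (-1.218919)·9.2 = 17.854054
ŷ(10) = 17.854054 + (-1.218919)·10 = 5.664865
residual = y − ŷ = 7.8 − 5.664865 = 2.135135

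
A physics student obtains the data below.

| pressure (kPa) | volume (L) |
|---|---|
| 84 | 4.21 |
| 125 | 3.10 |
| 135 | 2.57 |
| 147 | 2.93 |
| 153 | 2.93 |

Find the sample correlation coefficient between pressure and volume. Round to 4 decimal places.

-0.8839

n = 5, Σx = 644, Σy = 15.74, Σxy = 1967.09, Σx² = 85924, Σy² = 51.1088
Sxx = Σx² − (Σx)²/n = 85924 − 82947.2 = 2976.8
Sxy = Σxy − (Σx)(Σy)/n = 1967.09 − 2027.312 = -60.222
Syy = Σy² − (Σy)²/n = 51.1088 − 49.54952 = 1.55928
r = Sxy/√(Sxx·Syy) = -60.222/√(4641.664704) = -60.222/68.129764 = -0.883931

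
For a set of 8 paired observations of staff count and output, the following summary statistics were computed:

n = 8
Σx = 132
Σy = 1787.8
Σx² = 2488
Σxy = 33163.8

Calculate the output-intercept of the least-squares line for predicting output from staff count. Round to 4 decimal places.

Sxx = Σx² − (Σx)²/n = 2488 − 2178 = 310
Sxy = Σxy − (Σx)(Σy)/n = 33163.8 − 29498.7 = 3665.1
b = Sxy/Sxx = 3665.1/310 = 11.822903
a = ȳ − b·x̄ = 223.475 − 11.822903·16.5 = 28.397097

28.3971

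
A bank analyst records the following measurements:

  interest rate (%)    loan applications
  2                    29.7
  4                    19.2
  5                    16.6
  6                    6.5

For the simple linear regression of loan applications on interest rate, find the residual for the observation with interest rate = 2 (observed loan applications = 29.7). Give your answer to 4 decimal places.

n = 4, Σx = 17, Σy = 72, Σxy = 258.2, Σx² = 81
Sxx = Σx² − (Σx)²/n = 81 − 72.25 = 8.75
Sxy = Σxy − (Σx)(Σy)/n = 258.2 − 306 = -47.8
b = Sxy/Sxx = -47.8/8.75 = -5.462857
a = ȳ − b·x̄ = 18 − (-5.462857)·4.25 = 41.217143
ŷ(2) = 41.217143 + (-5.462857)·2 = 30.291429
residual = y − ŷ = 29.7 − 30.291429 = -0.591429

-0.5914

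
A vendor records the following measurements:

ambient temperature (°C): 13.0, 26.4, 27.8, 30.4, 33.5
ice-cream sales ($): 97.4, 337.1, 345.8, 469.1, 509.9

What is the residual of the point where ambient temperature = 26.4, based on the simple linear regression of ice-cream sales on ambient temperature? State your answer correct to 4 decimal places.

n = 5, Σx = 131.1, Σy = 1759.3, Σxy = 51121.17, Σx² = 3685.21
Sxx = Σx² − (Σx)²/n = 3685.21 − 3437.442 = 247.768
Sxy = Σxy − (Σx)(Σy)/n = 51121.17 − 46128.846 = 4992.324
b = Sxy/Sxx = 4992.324/247.768 = 20.149188
a = ȳ − b·x̄ = 351.86 − 20.149188·26.22 = -176.451708
ŷ(26.4) = -176.451708 + 20.149188·26.4 = 355.486854
residual = y − ŷ = 337.1 − 355.486854 = -18.386854

-18.3869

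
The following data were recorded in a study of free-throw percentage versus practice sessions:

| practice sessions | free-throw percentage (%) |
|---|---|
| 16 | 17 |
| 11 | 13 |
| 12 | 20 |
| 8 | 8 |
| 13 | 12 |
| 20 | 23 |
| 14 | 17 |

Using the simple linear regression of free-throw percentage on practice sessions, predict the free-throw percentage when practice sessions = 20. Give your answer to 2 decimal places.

n = 7, Σx = 94, Σy = 110, Σxy = 1573, Σx² = 1350
Sxx = Σx² − (Σx)²/n = 1350 − 1262.285714 = 87.714286
Sxy = Σxy − (Σx)(Σy)/n = 1573 − 1477.142857 = 95.857143
b = Sxy/Sxx = 95.857143/87.714286 = 1.092834
a = ȳ − b·x̄ = 15.714286 − 1.092834·13.428571 = 1.039088
ŷ(20) = a + b·20 = 1.039088 + 1.092834·20 = 22.895765

22.90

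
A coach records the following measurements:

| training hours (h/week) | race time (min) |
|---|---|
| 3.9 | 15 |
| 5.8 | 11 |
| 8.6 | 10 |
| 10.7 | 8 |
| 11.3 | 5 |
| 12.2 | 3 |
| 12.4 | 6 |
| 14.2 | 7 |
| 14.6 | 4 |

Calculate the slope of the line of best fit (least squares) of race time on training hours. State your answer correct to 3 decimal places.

-0.928

n = 9, Σx = 93.7, Σy = 69, Σxy = 619.2, Σx² = 1082.39
Sxx = Σx² − (Σx)²/n = 1082.39 − 975.521111 = 106.868889
Sxy = Σxy − (Σx)(Σy)/n = 619.2 − 718.366667 = -99.166667
b = Sxy/Sxx = -99.166667/106.868889 = -0.927928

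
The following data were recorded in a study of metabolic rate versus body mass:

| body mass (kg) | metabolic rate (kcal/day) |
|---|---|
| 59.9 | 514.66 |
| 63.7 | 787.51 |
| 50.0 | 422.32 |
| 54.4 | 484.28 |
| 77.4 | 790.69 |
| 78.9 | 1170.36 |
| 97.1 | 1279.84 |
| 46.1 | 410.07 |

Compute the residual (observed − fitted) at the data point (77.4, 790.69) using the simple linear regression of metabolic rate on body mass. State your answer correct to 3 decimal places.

-154.279

n = 8, Σx = 527.5, Σy = 5859.73, Σxy = 425170.854, Σx² = 36874.65
Sxx = Σx² − (Σx)²/n = 36874.65 − 34782.03125 = 2092.61875
Sxy = Σxy − (Σx)(Σy)/n = 425170.854 − 386375.946875 = 38794.907125
b = Sxy/Sxx = 38794.907125/2092.61875 = 18.538927
a = ȳ − b·x̄ = 732.46625 − 18.538927·65.9375 = -489.944277
ŷ(77.4) = -489.944277 + 18.538927·77.4 = 944.968706
residual = y − ŷ = 790.69 − 944.968706 = -154.278706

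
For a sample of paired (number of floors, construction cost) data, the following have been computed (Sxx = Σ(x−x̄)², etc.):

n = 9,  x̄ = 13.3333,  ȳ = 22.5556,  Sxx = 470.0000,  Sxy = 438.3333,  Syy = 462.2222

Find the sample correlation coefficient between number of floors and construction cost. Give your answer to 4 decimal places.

0.9404

r = Sxy/√(Sxx·Syy) = 438.3333/√(217244.434) = 438.3333/466.094877 = 0.940438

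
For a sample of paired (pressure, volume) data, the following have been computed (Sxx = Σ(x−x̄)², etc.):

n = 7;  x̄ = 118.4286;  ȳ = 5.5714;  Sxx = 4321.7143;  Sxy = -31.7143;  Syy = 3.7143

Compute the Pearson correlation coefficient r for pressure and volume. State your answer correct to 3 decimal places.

r = Sxy/√(Sxx·Syy) = -31.7143/√(16052.143424) = -31.7143/126.697054 = -0.250316

-0.250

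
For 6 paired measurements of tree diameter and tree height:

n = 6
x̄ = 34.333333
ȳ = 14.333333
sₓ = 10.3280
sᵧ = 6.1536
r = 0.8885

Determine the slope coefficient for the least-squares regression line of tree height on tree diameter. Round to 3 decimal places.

0.529

b = r · sᵧ/sₓ = 0.8885 · 6.1536/10.328 = 0.529384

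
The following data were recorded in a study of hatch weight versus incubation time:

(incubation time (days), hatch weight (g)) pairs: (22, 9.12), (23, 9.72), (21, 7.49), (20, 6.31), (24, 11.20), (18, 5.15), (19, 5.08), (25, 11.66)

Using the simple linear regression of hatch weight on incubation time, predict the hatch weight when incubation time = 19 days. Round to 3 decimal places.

n = 8, Σx = 172, Σy = 65.73, Σxy = 1457.21, Σx² = 3740
Sxx = Σx² − (Σx)²/n = 3740 − 3698 = 42
Sxy = Σxy − (Σx)(Σy)/n = 1457.21 − 1413.195 = 44.015
b = Sxy/Sxx = 44.015/42 = 1.047976
a = ȳ − b·x̄ = 8.21625 − 1.047976·21.5 = -14.315238
ŷ(19) = a + b·19 = -14.315238 + 1.047976·19 = 5.596310

5.596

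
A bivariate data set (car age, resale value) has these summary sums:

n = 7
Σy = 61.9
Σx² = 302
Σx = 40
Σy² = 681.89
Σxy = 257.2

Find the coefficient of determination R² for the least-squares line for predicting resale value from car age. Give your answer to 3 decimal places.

Sxx = Σx² − (Σx)²/n = 302 − 228.571429 = 73.428571
Sxy = Σxy − (Σx)(Σy)/n = 257.2 − 353.714286 = -96.514286
Syy = Σy² − (Σy)²/n = 681.89 − 547.372857 = 134.517143
R² = Sxy²/(Sxx·Syy) = (-96.514286)²/(73.428571·134.517143) = 0.943063

0.943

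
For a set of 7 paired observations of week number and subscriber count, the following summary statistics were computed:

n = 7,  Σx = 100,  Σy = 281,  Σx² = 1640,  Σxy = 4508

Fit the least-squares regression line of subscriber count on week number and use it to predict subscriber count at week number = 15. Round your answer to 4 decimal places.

Sxx = Σx² − (Σx)²/n = 1640 − 1428.571429 = 211.428571
Sxy = Σxy − (Σx)(Σy)/n = 4508 − 4014.285714 = 493.714286
b = Sxy/Sxx = 493.714286/211.428571 = 2.335135
a = ȳ − b·x̄ = 40.142857 − 2.335135·14.285714 = 6.783784
ŷ(15) = a + b·15 = 6.783784 + 2.335135·15 = 41.810811

41.8108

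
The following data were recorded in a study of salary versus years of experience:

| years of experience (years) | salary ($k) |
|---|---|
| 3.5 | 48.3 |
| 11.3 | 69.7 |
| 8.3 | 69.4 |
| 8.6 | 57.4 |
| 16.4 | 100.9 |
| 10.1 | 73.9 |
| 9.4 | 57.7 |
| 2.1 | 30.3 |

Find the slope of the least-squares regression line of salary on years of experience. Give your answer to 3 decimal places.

n = 8, Σx = 69.7, Σy = 507.6, Σxy = 5033.48, Σx² = 746.53
Sxx = Σx² − (Σx)²/n = 746.53 − 607.26125 = 139.26875
Sxy = Σxy − (Σx)(Σy)/n = 5033.48 − 4422.465 = 611.015
b = Sxy/Sxx = 611.015/139.26875 = 4.387309

4.387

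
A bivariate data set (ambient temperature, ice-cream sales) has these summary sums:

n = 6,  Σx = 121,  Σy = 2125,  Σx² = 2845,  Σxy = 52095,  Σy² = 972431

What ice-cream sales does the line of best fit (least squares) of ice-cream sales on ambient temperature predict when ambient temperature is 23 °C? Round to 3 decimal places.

Sxx = Σx² − (Σx)²/n = 2845 − 2440.166667 = 404.833333
Sxy = Σxy − (Σx)(Σy)/n = 52095 − 42854.166667 = 9240.833333
b = Sxy/Sxx = 9240.833333/404.833333 = 22.826266
a = ȳ − b·x̄ = 354.166667 − 22.826266·20.166667 = -106.163030
ŷ(23) = a + b·23 = -106.163030 + 22.826266·23 = 418.841087

418.841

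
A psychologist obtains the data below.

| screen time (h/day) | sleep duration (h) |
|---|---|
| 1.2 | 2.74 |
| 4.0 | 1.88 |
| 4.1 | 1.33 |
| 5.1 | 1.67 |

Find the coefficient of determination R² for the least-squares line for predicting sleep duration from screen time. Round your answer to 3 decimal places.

n = 4, Σx = 14.4, Σy = 7.62, Σxy = 24.778, Σx² = 60.26, Σy² = 15.5998
Sxx = Σx² − (Σx)²/n = 60.26 − 51.84 = 8.42
Sxy = Σxy − (Σx)(Σy)/n = 24.778 − 27.432 = -2.654
Syy = Σy² − (Σy)²/n = 15.5998 − 14.5161 = 1.0837
R² = Sxy²/(Sxx·Syy) = (-2.654)²/(8.42·1.0837) = 0.771935

0.772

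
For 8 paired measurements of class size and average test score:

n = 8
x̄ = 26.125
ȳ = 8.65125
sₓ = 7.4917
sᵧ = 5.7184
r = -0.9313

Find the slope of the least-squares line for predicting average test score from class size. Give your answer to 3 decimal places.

-0.711

b = r · sᵧ/sₓ = -0.9313 · 5.7184/7.4917 = -0.710859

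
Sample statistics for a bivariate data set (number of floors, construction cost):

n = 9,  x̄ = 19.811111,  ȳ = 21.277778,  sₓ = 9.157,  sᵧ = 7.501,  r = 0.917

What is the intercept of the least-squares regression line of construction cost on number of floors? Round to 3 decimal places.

b = r · sᵧ/sₓ = 0.917 · 7.501/9.157 = 0.751165
a = ȳ − b·x̄ = 21.277778 − 0.751165·19.811111 = 6.396367

6.396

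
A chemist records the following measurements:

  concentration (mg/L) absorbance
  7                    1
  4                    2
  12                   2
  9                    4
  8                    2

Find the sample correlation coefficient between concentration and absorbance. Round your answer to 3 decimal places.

n = 5, Σx = 40, Σy = 11, Σxy = 91, Σx² = 354, Σy² = 29
Sxx = Σx² − (Σx)²/n = 354 − 320 = 34
Sxy = Σxy − (Σx)(Σy)/n = 91 − 88 = 3
Syy = Σy² − (Σy)²/n = 29 − 24.2 = 4.8
r = Sxy/√(Sxx·Syy) = 3/√(163.2) = 3/12.774976 = 0.234834

0.235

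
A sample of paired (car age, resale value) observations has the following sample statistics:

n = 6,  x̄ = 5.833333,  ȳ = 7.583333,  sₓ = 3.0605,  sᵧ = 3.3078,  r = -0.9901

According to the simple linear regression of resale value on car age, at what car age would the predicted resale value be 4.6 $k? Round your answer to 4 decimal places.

8.6212

b = r · sᵧ/sₓ = -0.9901 · 3.3078/3.0605 = -1.070104
a = ȳ − b·x̄ = 7.583333 − (-1.070104)·5.833333 = 13.825605
Set a + b·x = 4.6: x = (4.6 − 13.825605) / (-1.070104) = 8.621224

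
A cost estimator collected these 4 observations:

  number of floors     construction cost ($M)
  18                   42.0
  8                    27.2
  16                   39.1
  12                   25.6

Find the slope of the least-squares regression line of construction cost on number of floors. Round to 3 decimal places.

n = 4, Σx = 54, Σy = 133.9, Σxy = 1906.4, Σx² = 788
Sxx = Σx² − (Σx)²/n = 788 − 729 = 59
Sxy = Σxy − (Σx)(Σy)/n = 1906.4 − 1807.65 = 98.75
b = Sxy/Sxx = 98.75/59 = 1.673729

1.674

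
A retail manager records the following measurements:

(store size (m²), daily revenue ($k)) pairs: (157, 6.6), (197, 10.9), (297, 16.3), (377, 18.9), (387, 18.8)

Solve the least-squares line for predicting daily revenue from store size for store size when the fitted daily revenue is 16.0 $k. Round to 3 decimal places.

n = 5, Σx = 1415, Σy = 71.5, Σxy = 22425.5, Σx² = 443565
Sxx = Σx² − (Σx)²/n = 443565 − 400445 = 43120
Sxy = Σxy − (Σx)(Σy)/n = 22425.5 − 20234.5 = 2191
b = Sxy/Sxx = 2191/43120 = 0.050812
a = ȳ − b·x̄ = 14.3 − 0.050812·283 = -0.079708
Set a + b·x = 16.0: x = (16.0 − (-0.079708)) / 0.050812 = 316.456869

316.457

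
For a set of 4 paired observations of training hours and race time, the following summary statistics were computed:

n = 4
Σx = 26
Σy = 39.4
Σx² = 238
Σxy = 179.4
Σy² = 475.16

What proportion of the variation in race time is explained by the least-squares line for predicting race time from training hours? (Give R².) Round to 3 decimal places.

Sxx = Σx² − (Σx)²/n = 238 − 169 = 69
Sxy = Σxy − (Σx)(Σy)/n = 179.4 − 256.1 = -76.7
Syy = Σy² − (Σy)²/n = 475.16 − 388.09 = 87.07
R² = Sxy²/(Sxx·Syy) = (-76.7)²/(69·87.07) = 0.979204

0.979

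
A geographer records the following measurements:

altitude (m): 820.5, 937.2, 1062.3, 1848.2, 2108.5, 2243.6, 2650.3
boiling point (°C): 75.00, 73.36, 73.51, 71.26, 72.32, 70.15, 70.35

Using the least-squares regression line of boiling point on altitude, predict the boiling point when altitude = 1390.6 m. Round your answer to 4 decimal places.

72.9061

n = 7, Σx = 11670.6, Σy = 505.95, Σxy = 836406.762, Σx² = 22599491.92
Sxx = Σx² − (Σx)²/n = 22599491.92 − 19457557.765714 = 3141934.154286
Sxy = Σxy − (Σx)(Σy)/n = 836406.762 − 843534.295714 = -7127.533714
b = Sxy/Sxx = -7127.533714/3141934.154286 = -0.002269
a = ȳ − b·x̄ = 72.278571 − (-0.002269)·1667.228571 = 76.060709
ŷ(1390.6) = a + b·1390.6 = 76.060709 + (-0.002269)·1390.6 = 72.906108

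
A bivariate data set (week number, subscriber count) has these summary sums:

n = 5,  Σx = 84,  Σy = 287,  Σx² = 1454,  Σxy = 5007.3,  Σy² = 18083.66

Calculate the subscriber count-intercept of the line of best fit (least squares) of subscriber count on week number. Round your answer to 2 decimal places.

Sxx = Σx² − (Σx)²/n = 1454 − 1411.2 = 42.8
Sxy = Σxy − (Σx)(Σy)/n = 5007.3 − 4821.6 = 185.7
b = Sxy/Sxx = 185.7/42.8 = 4.338785
a = ȳ − b·x̄ = 57.4 − 4.338785·16.8 = -15.491589

-15.49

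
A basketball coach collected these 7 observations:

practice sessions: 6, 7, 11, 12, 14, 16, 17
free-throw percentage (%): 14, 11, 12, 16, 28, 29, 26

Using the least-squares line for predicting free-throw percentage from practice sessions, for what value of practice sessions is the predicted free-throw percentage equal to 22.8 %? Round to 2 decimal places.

13.97

n = 7, Σx = 83, Σy = 136, Σxy = 1783, Σx² = 1091
Sxx = Σx² − (Σx)²/n = 1091 − 984.142857 = 106.857143
Sxy = Σxy − (Σx)(Σy)/n = 1783 − 1612.571429 = 170.428571
b = Sxy/Sxx = 170.428571/106.857143 = 1.594920
a = ȳ − b·x̄ = 19.428571 − 1.594920·11.857143 = 0.517380
Set a + b·x = 22.8: x = (22.8 − 0.517380) / 1.594920 = 13.970997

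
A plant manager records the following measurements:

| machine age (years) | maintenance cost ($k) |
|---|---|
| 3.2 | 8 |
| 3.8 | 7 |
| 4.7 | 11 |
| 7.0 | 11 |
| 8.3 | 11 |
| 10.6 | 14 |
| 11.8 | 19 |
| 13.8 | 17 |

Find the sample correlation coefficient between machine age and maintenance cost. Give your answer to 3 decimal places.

n = 8, Σx = 63.2, Σy = 98, Σxy = 879.4, Σx² = 606.7, Σy² = 1322
Sxx = Σx² − (Σx)²/n = 606.7 − 499.28 = 107.42
Sxy = Σxy − (Σx)(Σy)/n = 879.4 − 774.2 = 105.2
Syy = Σy² − (Σy)²/n = 1322 − 1200.5 = 121.5
r = Sxy/√(Sxx·Syy) = 105.2/√(13051.53) = 105.2/114.243293 = 0.920842

0.921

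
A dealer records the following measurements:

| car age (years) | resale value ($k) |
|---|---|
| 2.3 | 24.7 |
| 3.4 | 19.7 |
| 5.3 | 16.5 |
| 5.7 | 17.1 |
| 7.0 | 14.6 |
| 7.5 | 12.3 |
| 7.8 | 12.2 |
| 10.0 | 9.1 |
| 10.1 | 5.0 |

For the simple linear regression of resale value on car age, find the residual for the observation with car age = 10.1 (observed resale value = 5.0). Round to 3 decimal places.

n = 9, Σx = 59.1, Σy = 131.2, Σxy = 739.82, Σx² = 445.53
Sxx = Σx² − (Σx)²/n = 445.53 − 388.09 = 57.44
Sxy = Σxy − (Σx)(Σy)/n = 739.82 − 861.546667 = -121.726667
b = Sxy/Sxx = -121.726667/57.44 = -2.119197
a = ȳ − b·x̄ = 14.577778 − (-2.119197)·6.566667 = 28.493837
ŷ(10.1) = 28.493837 + (-2.119197)·10.1 = 7.089949
residual = y − ŷ = 5.0 − 7.089949 = -2.089949

-2.090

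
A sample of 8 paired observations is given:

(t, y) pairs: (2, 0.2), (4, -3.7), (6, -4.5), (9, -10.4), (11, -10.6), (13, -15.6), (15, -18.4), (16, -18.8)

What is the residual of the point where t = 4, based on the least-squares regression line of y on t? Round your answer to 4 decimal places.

-0.9887

n = 8, Σx = 76, Σy = -81.8, Σxy = -1031.2, Σx² = 908
Sxx = Σx² − (Σx)²/n = 908 − 722 = 186
Sxy = Σxy − (Σx)(Σy)/n = -1031.2 − (-777.1) = -254.1
b = Sxy/Sxx = -254.1/186 = -1.366129
a = ȳ − b·x̄ = -10.225 − (-1.366129)·9.5 = 2.753226
ŷ(4) = 2.753226 + (-1.366129)·4 = -2.711290
residual = y − ŷ = -3.7 − (-2.711290) = -0.988710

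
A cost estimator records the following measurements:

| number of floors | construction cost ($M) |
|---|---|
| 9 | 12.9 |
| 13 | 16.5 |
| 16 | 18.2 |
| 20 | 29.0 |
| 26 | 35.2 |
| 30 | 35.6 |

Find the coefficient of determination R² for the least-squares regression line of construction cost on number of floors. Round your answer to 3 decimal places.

n = 6, Σx = 114, Σy = 147.4, Σxy = 3185, Σx² = 2482, Σy² = 4117.3
Sxx = Σx² − (Σx)²/n = 2482 − 2166 = 316
Sxy = Σxy − (Σx)(Σy)/n = 3185 − 2800.6 = 384.4
Syy = Σy² − (Σy)²/n = 4117.3 − 3621.126667 = 496.173333
R² = Sxy²/(Sxx·Syy) = (384.4)²/(316·496.173333) = 0.942424

0.942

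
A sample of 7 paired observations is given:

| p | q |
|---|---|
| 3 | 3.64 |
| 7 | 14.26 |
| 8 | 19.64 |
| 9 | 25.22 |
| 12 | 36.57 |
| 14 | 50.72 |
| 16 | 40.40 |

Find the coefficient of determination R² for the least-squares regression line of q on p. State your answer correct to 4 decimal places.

0.8970

n = 7, Σx = 69, Σy = 190.45, Σxy = 2290.16, Σx² = 799, Σy² = 6780.4185
Sxx = Σx² − (Σx)²/n = 799 − 680.142857 = 118.857143
Sxy = Σxy − (Σx)(Σy)/n = 2290.16 − 1877.292857 = 412.867143
Syy = Σy² − (Σy)²/n = 6780.4185 − 5181.600357 = 1598.818143
R² = Sxy²/(Sxx·Syy) = (412.867143)²/(118.857143·1598.818143) = 0.897008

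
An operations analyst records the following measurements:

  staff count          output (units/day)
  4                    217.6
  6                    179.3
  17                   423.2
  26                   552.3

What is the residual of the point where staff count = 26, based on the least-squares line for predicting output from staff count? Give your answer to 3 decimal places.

-6.146

n = 4, Σx = 53, Σy = 1372.4, Σxy = 23500.4, Σx² = 1017
Sxx = Σx² − (Σx)²/n = 1017 − 702.25 = 314.75
Sxy = Σxy − (Σx)(Σy)/n = 23500.4 − 18184.3 = 5316.1
b = Sxy/Sxx = 5316.1/314.75 = 16.889913
a = ȳ − b·x̄ = 343.1 − 16.889913·13.25 = 119.308658
ŷ(26) = 119.308658 + 16.889913·26 = 558.446386
residual = y − ŷ = 552.3 − 558.446386 = -6.146386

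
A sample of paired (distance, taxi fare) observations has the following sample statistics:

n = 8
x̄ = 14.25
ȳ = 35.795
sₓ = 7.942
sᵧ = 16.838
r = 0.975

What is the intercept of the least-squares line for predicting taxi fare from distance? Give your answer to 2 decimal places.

6.34

b = r · sᵧ/sₓ = 0.975 · 16.838/7.942 = 2.067118
a = ȳ − b·x̄ = 35.795 − 2.067118·14.25 = 6.338571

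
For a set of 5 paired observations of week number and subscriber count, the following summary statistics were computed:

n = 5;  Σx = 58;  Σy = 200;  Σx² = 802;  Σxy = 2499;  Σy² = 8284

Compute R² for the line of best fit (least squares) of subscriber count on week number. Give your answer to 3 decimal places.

0.873

Sxx = Σx² − (Σx)²/n = 802 − 672.8 = 129.2
Sxy = Σxy − (Σx)(Σy)/n = 2499 − 2320 = 179
Syy = Σy² − (Σy)²/n = 8284 − 8000 = 284
R² = Sxy²/(Sxx·Syy) = (179)²/(129.2·284) = 0.873223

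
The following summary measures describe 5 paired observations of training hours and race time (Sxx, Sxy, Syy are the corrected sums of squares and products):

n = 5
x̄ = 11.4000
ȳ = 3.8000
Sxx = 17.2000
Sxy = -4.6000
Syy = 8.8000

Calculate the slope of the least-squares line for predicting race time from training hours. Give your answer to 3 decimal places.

b = Sxy/Sxx = -4.6/17.2 = -0.267442

-0.267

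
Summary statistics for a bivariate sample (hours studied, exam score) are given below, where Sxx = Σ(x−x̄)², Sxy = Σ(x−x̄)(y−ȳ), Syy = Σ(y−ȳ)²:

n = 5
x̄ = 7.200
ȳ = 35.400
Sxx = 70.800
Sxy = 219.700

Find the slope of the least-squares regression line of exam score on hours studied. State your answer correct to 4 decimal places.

b = Sxy/Sxx = 219.7/70.8 = 3.103107

3.1031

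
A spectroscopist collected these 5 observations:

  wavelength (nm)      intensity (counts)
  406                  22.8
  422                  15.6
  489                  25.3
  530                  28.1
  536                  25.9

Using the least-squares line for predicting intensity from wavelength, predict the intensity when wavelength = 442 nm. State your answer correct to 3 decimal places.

n = 5, Σx = 2383, Σy = 117.7, Σxy = 56987.1, Σx² = 1150237
Sxx = Σx² − (Σx)²/n = 1150237 − 1135737.8 = 14499.2
Sxy = Σxy − (Σx)(Σy)/n = 56987.1 − 56095.82 = 891.28
b = Sxy/Sxx = 891.28/14499.2 = 0.061471
a = ȳ − b·x̄ = 23.54 − 0.061471·476.6 = -5.757068
ŷ(442) = a + b·442 = -5.757068 + 0.061471·442 = 21.413104

21.413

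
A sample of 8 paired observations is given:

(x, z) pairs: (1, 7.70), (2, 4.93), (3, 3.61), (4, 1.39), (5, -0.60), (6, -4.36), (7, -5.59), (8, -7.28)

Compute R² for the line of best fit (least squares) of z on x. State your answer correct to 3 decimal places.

n = 8, Σx = 36, Σy = -0.2, Σxy = -92.58, Σx² = 204, Σy² = 202.1752
Sxx = Σx² − (Σx)²/n = 204 − 162 = 42
Sxy = Σxy − (Σx)(Σy)/n = -92.58 − (-0.9) = -91.68
Syy = Σy² − (Σy)²/n = 202.1752 − 0.005 = 202.1702
R² = Sxy²/(Sxx·Syy) = (-91.68)²/(42·202.1702) = 0.989881

0.990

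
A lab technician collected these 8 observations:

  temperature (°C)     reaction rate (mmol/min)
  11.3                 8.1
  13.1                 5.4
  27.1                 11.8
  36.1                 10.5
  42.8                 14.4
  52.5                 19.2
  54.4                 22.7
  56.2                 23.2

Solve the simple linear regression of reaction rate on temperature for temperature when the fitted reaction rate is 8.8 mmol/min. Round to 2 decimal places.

n = 8, Σx = 293.5, Σy = 115.3, Σxy = 5024.14, Σx² = 13042.81
Sxx = Σx² − (Σx)²/n = 13042.81 − 10767.78125 = 2275.02875
Sxy = Σxy − (Σx)(Σy)/n = 5024.14 − 4230.06875 = 794.07125
b = Sxy/Sxx = 794.07125/2275.02875 = 0.349038
a = ȳ − b·x̄ = 14.4125 − 0.349038·36.6875 = 1.607172
Set a + b·x = 8.8: x = (8.8 − 1.607172) / 0.349038 = 20.607584

20.61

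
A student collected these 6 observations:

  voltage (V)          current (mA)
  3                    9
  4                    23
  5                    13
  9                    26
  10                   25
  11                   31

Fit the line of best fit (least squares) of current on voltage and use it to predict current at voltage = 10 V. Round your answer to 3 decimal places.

27.374

n = 6, Σx = 42, Σy = 127, Σxy = 1009, Σx² = 352
Sxx = Σx² − (Σx)²/n = 352 − 294 = 58
Sxy = Σxy − (Σx)(Σy)/n = 1009 − 889 = 120
b = Sxy/Sxx = 120/58 = 2.068966
a = ȳ − b·x̄ = 21.166667 − 2.068966·7 = 6.683908
ŷ(10) = a + b·10 = 6.683908 + 2.068966·10 = 27.373563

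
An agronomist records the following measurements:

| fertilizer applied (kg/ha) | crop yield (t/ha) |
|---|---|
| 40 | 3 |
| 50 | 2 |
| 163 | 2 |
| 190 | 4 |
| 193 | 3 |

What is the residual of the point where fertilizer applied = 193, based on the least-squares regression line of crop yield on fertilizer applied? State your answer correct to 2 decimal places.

-0.10

n = 5, Σx = 636, Σy = 14, Σxy = 1885, Σx² = 104018
Sxx = Σx² − (Σx)²/n = 104018 − 80899.2 = 23118.8
Sxy = Σxy − (Σx)(Σy)/n = 1885 − 1780.8 = 104.2
b = Sxy/Sxx = 104.2/23118.8 = 0.004507
a = ȳ − b·x̄ = 2.8 − 0.004507·127.2 = 2.226690
ŷ(193) = 2.226690 + 0.004507·193 = 3.096571
residual = y − ŷ = 3 − 3.096571 = -0.096571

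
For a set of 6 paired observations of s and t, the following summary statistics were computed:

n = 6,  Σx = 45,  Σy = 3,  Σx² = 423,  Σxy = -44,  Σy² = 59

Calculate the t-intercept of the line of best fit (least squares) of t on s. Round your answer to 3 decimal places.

Sxx = Σx² − (Σx)²/n = 423 − 337.5 = 85.5
Sxy = Σxy − (Σx)(Σy)/n = -44 − 22.5 = -66.5
b = Sxy/Sxx = -66.5/85.5 = -0.777778
a = ȳ − b·x̄ = 0.5 − (-0.777778)·7.5 = 6.333333

6.333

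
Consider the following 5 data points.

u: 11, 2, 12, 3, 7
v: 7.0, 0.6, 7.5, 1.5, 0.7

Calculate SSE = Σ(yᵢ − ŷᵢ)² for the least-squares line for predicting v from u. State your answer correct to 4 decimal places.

9.5621

n = 5, Σx = 35, Σy = 17.3, Σxy = 177.6, Σx² = 327, Σy² = 108.35
Sxx = Σx² − (Σx)²/n = 327 − 245 = 82
Sxy = Σxy − (Σx)(Σy)/n = 177.6 − 121.1 = 56.5
Syy = Σy² − (Σy)²/n = 108.35 − 59.858 = 48.492
b = Sxy/Sxx = 56.5/82 = 0.689024
SSE = Syy − b·Sxy = 48.492 − 0.689024·56.5 = 9.562122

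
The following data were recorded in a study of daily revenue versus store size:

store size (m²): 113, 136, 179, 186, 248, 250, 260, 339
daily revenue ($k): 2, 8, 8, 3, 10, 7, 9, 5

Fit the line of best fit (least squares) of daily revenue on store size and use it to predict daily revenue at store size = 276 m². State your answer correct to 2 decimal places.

n = 8, Σx = 1711, Σy = 52, Σxy = 11569, Σx² = 404427
Sxx = Σx² − (Σx)²/n = 404427 − 365940.125 = 38486.875
Sxy = Σxy − (Σx)(Σy)/n = 11569 − 11121.5 = 447.5
b = Sxy/Sxx = 447.5/38486.875 = 0.011627
a = ȳ − b·x̄ = 6.5 − 0.011627·213.875 = 4.013203
ŷ(276) = a + b·276 = 4.013203 + 0.011627·276 = 7.222349

7.22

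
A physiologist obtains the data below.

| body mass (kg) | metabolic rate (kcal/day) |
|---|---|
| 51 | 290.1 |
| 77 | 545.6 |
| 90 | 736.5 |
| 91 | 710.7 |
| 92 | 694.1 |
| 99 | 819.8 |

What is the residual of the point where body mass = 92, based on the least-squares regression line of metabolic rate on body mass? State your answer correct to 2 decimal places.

-32.77

n = 6, Σx = 500, Σy = 3796.8, Σxy = 332782.4, Σx² = 43176
Sxx = Σx² − (Σx)²/n = 43176 − 41666.666667 = 1509.333333
Sxy = Σxy − (Σx)(Σy)/n = 332782.4 − 316400 = 16382.4
b = Sxy/Sxx = 16382.4/1509.333333 = 10.854064
a = ȳ − b·x̄ = 632.8 − 10.854064·83.333333 = -271.705300
ŷ(92) = -271.705300 + 10.854064·92 = 726.868551
residual = y − ŷ = 694.1 − 726.868551 = -32.768551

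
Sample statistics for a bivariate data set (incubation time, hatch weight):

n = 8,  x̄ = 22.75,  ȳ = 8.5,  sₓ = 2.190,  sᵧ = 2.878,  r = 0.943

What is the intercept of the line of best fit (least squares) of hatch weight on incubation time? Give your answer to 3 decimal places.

b = r · sᵧ/sₓ = 0.943 · 2.878/2.19 = 1.239248
a = ȳ − b·x̄ = 8.5 − 1.239248·22.75 = -19.692901

-19.693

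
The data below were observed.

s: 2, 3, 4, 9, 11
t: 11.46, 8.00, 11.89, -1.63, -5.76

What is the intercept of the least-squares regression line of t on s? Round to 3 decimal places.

n = 5, Σx = 29, Σy = 23.96, Σxy = 16.45, Σx² = 231
Sxx = Σx² − (Σx)²/n = 231 − 168.2 = 62.8
Sxy = Σxy − (Σx)(Σy)/n = 16.45 − 138.968 = -122.518
b = Sxy/Sxx = -122.518/62.8 = -1.950924
a = ȳ − b·x̄ = 4.792 − (-1.950924)·5.8 = 16.107357

16.107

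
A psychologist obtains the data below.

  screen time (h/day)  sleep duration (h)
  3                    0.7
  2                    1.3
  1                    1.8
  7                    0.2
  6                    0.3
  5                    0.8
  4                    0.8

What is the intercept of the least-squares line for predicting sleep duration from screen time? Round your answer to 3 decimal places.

n = 7, Σx = 28, Σy = 5.9, Σxy = 16.9, Σx² = 140
Sxx = Σx² − (Σx)²/n = 140 − 112 = 28
Sxy = Σxy − (Σx)(Σy)/n = 16.9 − 23.6 = -6.7
b = Sxy/Sxx = -6.7/28 = -0.239286
a = ȳ − b·x̄ = 0.842857 − (-0.239286)·4 = 1.8

1.800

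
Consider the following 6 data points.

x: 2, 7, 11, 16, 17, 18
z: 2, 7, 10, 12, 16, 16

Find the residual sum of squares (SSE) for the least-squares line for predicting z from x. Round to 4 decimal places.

5.8554

n = 6, Σx = 71, Σy = 63, Σxy = 915, Σx² = 1043, Σy² = 809
Sxx = Σx² − (Σx)²/n = 1043 − 840.166667 = 202.833333
Sxy = Σxy − (Σx)(Σy)/n = 915 − 745.5 = 169.5
Syy = Σy² − (Σy)²/n = 809 − 661.5 = 147.5
b = Sxy/Sxx = 169.5/202.833333 = 0.835661
SSE = Syy − b·Sxy = 147.5 − 0.835661·169.5 = 5.855382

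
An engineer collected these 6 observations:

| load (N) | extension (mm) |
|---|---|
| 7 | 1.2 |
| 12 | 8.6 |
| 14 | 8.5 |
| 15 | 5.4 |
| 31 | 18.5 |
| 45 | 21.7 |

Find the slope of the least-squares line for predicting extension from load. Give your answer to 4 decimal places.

0.5215

n = 6, Σx = 124, Σy = 63.9, Σxy = 1861.6, Σx² = 3600
Sxx = Σx² − (Σx)²/n = 3600 − 2562.666667 = 1037.333333
Sxy = Σxy − (Σx)(Σy)/n = 1861.6 − 1320.6 = 541
b = Sxy/Sxx = 541/1037.333333 = 0.521530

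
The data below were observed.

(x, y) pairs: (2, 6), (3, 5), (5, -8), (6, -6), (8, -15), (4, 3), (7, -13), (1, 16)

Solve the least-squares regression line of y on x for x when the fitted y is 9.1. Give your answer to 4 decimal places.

n = 8, Σx = 36, Σy = -12, Σxy = -232, Σx² = 204
Sxx = Σx² − (Σx)²/n = 204 − 162 = 42
Sxy = Σxy − (Σx)(Σy)/n = -232 − (-54) = -178
b = Sxy/Sxx = -178/42 = -4.238095
a = ȳ − b·x̄ = -1.5 − (-4.238095)·4.5 = 17.571429
Set a + b·x = 9.1: x = (9.1 − 17.571429) / (-4.238095) = 1.998876

1.9989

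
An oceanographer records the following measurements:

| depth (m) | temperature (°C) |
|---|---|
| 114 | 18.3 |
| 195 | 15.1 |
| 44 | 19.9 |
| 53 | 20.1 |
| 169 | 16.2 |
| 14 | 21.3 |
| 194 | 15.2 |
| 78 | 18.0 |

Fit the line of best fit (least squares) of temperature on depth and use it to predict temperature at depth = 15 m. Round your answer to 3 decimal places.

n = 8, Σx = 861, Σy = 144.1, Σxy = 14360.4, Σx² = 128243
Sxx = Σx² − (Σx)²/n = 128243 − 92665.125 = 35577.875
Sxy = Σxy − (Σx)(Σy)/n = 14360.4 − 15508.7625 = -1148.3625
b = Sxy/Sxx = -1148.3625/35577.875 = -0.032277
a = ȳ − b·x̄ = 18.0125 − (-0.032277)·107.625 = 21.486359
ŷ(15) = a + b·15 = 21.486359 + (-0.032277)·15 = 21.002197

21.002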